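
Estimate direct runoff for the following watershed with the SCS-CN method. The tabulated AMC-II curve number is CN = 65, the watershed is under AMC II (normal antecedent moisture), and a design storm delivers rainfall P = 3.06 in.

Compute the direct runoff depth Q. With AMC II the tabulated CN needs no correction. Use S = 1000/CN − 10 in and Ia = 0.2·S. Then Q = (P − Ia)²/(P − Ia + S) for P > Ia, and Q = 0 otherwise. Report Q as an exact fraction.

Q = 1661521/3112850 in ≈ 0.534 in

CN(II) = 65; AMC II needs no correction.
Max retention: S = 1000/65 − 10 = 70/13 in (≈ 5.385 in)
Initial abstraction Ia = S/5 = (70/13)/5 = 14/13 ≈ 1.077 in
Excess rainfall: 3.060 − 1.077 = 1.983 in; P > Ia so Q > 0
Q: (1289/650)² ÷ (4789/650) = 1661521/3112850 in (≈ 0.534 in)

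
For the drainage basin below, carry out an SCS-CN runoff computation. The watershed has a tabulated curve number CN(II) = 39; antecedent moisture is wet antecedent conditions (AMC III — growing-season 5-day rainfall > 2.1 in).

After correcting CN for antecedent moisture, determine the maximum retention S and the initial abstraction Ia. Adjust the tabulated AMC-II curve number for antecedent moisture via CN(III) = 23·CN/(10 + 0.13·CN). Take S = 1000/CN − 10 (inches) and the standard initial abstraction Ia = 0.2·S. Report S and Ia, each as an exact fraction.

S = 6100/897 in ≈ 6.800 in; Ia = 1220/897 in ≈ 1.360 in

Wet (AMC III): CN(III) = 23·39/(10 + 0.13·39) = 897/(1507/100) = 89700/1507 ≈ 59.522
S = 1000/(89700/1507) − 10 = 6100/897 in ≈ 6.800 in
Ia = 0.2S: 0.2·6.800 = 1.360 in (exactly 1220/897)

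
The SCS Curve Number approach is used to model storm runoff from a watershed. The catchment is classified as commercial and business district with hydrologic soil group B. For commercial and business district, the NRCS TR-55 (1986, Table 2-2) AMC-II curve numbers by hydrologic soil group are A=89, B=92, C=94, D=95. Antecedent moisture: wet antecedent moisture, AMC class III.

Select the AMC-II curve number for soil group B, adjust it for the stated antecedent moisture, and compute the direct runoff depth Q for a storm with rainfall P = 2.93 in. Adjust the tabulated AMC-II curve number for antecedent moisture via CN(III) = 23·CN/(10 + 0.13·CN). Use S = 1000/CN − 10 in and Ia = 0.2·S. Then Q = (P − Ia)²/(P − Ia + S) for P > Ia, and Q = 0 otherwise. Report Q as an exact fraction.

Q = 22800094009/9045741300 in ≈ 2.521 in

NRCS table: commercial and business district, soil group B → CN(II) = 92
Wet (AMC III): CN(III) = 23·92/(10 + 0.13·92) = 2116/(549/25) = 52900/549 ≈ 96.357
S = 1000/(52900/549) − 10 = 200/529 in ≈ 0.378 in
Ia = 0.2S: 0.2·0.378 = 0.076 in (exactly 40/529)
Excess rainfall: 2.930 − 0.076 = 2.854 in; P > Ia so Q > 0
Runoff Q = (P−Ia)²/(P−Ia+S) = (2.854)²/(2.854+0.378) = 22800094009/9045741300 ≈ 2.521 in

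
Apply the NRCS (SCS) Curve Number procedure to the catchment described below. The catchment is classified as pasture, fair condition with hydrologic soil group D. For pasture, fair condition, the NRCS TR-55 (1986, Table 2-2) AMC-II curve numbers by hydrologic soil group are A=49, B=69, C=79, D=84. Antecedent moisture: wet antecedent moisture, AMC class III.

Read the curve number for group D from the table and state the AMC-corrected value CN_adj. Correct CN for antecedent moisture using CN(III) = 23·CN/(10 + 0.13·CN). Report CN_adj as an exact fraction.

NRCS table: pasture, fair condition, soil group D → CN(II) = 84
Adjust CN=84 to AMC III: 23·84/(10 + 0.13·84) → 1932 ÷ (523/25) = 48300/523 ≈ 92.352

CN_adj = 48300/523 ≈ 92.352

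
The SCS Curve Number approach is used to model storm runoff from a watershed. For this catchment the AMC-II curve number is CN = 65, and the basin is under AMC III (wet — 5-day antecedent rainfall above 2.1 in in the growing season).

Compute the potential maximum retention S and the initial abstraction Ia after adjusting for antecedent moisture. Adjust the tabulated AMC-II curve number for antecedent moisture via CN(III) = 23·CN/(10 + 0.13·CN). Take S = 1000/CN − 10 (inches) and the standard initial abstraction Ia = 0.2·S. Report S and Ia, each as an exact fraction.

S = 700/299 in ≈ 2.341 in; Ia = 140/299 in ≈ 0.468 in

Wet (AMC III): CN(III) = 23·65/(10 + 0.13·65) = 1495/(369/20) = 29900/369 ≈ 81.030
S = 1000/(29900/369) − 10 = 700/299 in ≈ 2.341 in
Initial abstraction Ia = S/5 = (700/299)/5 = 140/299 ≈ 0.468 in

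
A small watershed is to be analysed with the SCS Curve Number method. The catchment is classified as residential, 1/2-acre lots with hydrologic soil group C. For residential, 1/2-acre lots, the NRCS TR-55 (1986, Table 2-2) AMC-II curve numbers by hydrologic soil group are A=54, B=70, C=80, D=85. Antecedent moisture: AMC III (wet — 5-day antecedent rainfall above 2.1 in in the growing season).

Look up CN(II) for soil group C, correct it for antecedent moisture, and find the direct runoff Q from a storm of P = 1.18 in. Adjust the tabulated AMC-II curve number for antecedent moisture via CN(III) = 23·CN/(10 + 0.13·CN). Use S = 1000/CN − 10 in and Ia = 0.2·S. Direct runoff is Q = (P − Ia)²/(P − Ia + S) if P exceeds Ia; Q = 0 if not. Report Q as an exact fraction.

NRCS table: residential, 1/2-acre lots, soil group C → CN(II) = 80
Adjust CN=80 to AMC III: 23·80/(10 + 0.13·80) → 1840 ÷ (102/5) = 4600/51 ≈ 90.196
Max retention: S = 1000/(4600/51) − 10 = 25/23 in (≈ 1.087 in)
Ia = 0.2S: 0.2·1.087 = 0.217 in (exactly 5/23)
Excess rainfall: 1.180 − 0.217 = 0.963 in; P > Ia so Q > 0
Runoff Q = (P−Ia)²/(P−Ia+S) = (0.963)²/(0.963+1.087) = 1225449/2710550 ≈ 0.452 in

Q = 1225449/2710550 in ≈ 0.452 in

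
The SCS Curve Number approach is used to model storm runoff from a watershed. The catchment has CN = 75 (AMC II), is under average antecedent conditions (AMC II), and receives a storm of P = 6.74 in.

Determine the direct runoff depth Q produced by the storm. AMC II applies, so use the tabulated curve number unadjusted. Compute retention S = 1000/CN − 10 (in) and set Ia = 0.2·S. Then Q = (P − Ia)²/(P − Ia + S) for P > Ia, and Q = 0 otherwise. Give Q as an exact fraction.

Q = 829921/211650 in ≈ 3.921 in

CN(II) = 75; AMC II needs no correction.
Max retention: S = 1000/75 − 10 = 10/3 in (≈ 3.333 in)
Initial abstraction Ia = S/5 = (10/3)/5 = 2/3 ≈ 0.667 in
Excess rainfall: 6.740 − 0.667 = 6.073 in; P > Ia so Q > 0
Q = (911/150)²/((911/150) + 10/3) = (829921/22500)/(1411/150) = 829921/211650 in ≈ 3.921 in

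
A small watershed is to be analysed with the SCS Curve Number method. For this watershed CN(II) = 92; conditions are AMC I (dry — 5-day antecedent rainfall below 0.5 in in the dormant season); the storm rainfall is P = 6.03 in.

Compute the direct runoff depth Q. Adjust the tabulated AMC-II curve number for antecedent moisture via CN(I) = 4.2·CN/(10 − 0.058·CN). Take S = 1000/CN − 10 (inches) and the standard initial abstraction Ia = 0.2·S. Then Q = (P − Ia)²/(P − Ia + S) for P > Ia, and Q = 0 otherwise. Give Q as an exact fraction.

Q = 73576020001/17931326700 in ≈ 4.103 in

CN(I) from CN(II)=92: (4.2·92)/(10 − 0.058·92) = 48300/583 ≈ 82.847
S = 1000/(48300/583) − 10 = 1000/483 in ≈ 2.070 in
Initial abstraction Ia = S/5 = (1000/483)/5 = 200/483 ≈ 0.414 in
Since P=6.030 > Ia=0.414: effective rainfall P−Ia = 271249/48300 in
Q: (271249/48300)² ÷ (371249/48300) = 73576020001/17931326700 in (≈ 4.103 in)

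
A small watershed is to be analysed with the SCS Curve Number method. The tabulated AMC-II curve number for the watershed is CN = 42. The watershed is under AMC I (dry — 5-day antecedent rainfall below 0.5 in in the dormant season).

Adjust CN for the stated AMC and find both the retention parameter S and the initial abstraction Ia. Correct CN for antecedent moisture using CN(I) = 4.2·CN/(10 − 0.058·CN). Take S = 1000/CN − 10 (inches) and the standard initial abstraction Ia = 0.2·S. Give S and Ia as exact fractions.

S = 14500/441 in ≈ 32.880 in; Ia = 2900/441 in ≈ 6.576 in

Adjust CN=42 to AMC I: 4.2·42/(10 − 0.058·42) → (882/5) ÷ (1891/250) = 44100/1891 ≈ 23.321
S = 1000/(44100/1891) − 10 = 14500/441 in ≈ 32.880 in
Ia = 0.2S: 0.2·32.880 = 6.576 in (exactly 2900/441)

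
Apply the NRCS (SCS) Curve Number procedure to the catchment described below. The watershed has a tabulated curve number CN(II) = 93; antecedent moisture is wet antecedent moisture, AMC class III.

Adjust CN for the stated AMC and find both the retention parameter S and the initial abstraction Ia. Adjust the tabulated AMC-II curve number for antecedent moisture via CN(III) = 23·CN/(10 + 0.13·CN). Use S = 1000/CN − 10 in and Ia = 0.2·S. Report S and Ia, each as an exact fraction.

CN(III) from CN(II)=93: (23·93)/(10 + 0.13·93) = 213900/2209 ≈ 96.831
Retention S: 1000/CN − 10 with CN=96.831 → S = 700/2139 ≈ 0.327 in
Initial abstraction Ia = S/5 = (700/2139)/5 = 140/2139 ≈ 0.065 in

S = 700/2139 in ≈ 0.327 in; Ia = 140/2139 in ≈ 0.065 in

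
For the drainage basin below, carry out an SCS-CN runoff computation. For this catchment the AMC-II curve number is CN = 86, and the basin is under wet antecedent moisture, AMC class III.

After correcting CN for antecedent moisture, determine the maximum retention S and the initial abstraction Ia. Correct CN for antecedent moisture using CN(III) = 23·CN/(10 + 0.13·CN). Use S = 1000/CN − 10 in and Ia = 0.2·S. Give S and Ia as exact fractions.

S = 700/989 in ≈ 0.708 in; Ia = 140/989 in ≈ 0.142 in

CN(III) from CN(II)=86: (23·86)/(10 + 0.13·86) = 98900/1059 ≈ 93.390
Retention S: 1000/CN − 10 with CN=93.390 → S = 700/989 ≈ 0.708 in
Initial abstraction Ia = S/5 = (700/989)/5 = 140/989 ≈ 0.142 in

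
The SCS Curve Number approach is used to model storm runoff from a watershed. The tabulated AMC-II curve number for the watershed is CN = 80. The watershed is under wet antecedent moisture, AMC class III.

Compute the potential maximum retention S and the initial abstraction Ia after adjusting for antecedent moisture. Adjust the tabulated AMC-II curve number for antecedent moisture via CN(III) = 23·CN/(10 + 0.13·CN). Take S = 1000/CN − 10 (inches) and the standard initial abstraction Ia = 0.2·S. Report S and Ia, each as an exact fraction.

S = 25/23 in ≈ 1.087 in; Ia = 5/23 in ≈ 0.217 in

Adjust CN=80 to AMC III: 23·80/(10 + 0.13·80) → 1840 ÷ (102/5) = 4600/51 ≈ 90.196
S = 1000/(4600/51) − 10 = 25/23 in ≈ 1.087 in
Ia = 0.2·(25/23) = 5/23 in ≈ 0.217 in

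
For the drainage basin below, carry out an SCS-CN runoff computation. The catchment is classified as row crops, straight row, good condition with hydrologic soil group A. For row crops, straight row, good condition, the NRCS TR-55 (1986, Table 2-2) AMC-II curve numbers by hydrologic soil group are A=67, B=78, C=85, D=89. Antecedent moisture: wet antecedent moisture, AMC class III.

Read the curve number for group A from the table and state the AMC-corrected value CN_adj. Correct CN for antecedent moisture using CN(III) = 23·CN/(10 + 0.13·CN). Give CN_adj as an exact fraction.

CN_adj = 154100/1871 ≈ 82.362

NRCS table: row crops, straight row, good condition, soil group A → CN(II) = 67
Wet (AMC III): CN(III) = 23·67/(10 + 0.13·67) = 1541/(1871/100) = 154100/1871 ≈ 82.362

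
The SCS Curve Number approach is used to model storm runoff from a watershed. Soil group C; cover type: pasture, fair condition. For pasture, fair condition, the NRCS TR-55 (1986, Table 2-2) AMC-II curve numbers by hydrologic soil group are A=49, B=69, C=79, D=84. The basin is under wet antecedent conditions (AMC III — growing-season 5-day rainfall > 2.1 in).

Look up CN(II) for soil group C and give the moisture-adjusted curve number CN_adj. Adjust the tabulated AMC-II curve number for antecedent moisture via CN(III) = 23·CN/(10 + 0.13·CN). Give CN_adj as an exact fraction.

NRCS table: pasture, fair condition, soil group C → CN(II) = 79
Wet (AMC III): CN(III) = 23·79/(10 + 0.13·79) = 1817/(2027/100) = 181700/2027 ≈ 89.640

CN_adj = 181700/2027 ≈ 89.640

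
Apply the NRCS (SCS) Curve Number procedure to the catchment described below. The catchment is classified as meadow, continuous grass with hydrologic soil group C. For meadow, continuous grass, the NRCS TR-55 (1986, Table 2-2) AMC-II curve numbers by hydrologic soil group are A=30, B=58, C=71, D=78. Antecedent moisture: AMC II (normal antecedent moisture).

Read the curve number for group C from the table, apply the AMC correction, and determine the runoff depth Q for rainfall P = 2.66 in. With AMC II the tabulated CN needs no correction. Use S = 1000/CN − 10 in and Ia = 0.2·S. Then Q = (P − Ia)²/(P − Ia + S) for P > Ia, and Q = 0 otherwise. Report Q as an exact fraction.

NRCS table: meadow, continuous grass, soil group C → CN(II) = 71
Average conditions: CN = 71 (no AMC adjustment).
Retention S: 1000/CN − 10 with CN=71.000 → S = 290/71 ≈ 4.085 in
Ia = 0.2S: 0.2·4.085 = 0.817 in (exactly 58/71)
P − Ia = 2.660 − 0.817 = 6543/3550 ≈ 1.843 in (> 0, runoff occurs)
Runoff Q = (P−Ia)²/(P−Ia+S) = (1.843)²/(1.843+4.085) = 42810849/74702650 ≈ 0.573 in

Q = 42810849/74702650 in ≈ 0.573 in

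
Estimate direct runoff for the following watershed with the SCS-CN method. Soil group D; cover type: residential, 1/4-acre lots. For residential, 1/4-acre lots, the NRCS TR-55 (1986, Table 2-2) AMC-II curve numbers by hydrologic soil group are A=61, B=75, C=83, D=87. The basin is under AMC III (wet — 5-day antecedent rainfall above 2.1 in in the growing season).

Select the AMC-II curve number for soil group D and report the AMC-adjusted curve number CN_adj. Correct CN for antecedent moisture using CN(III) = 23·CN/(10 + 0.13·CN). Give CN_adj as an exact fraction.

NRCS table: residential, 1/4-acre lots, soil group D → CN(II) = 87
Wet (AMC III): CN(III) = 23·87/(10 + 0.13·87) = 2001/(2131/100) = 200100/2131 ≈ 93.900

CN_adj = 200100/2131 ≈ 93.900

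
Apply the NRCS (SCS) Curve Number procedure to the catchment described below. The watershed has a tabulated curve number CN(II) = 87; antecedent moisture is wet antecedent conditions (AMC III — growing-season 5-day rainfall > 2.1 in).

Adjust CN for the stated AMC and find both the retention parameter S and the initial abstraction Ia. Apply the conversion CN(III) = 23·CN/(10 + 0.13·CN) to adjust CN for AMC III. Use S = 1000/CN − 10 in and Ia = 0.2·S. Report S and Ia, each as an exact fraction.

CN(III) from CN(II)=87: (23·87)/(10 + 0.13·87) = 200100/2131 ≈ 93.900
Retention S: 1000/CN − 10 with CN=93.900 → S = 1300/2001 ≈ 0.650 in
Initial abstraction Ia = S/5 = (1300/2001)/5 = 260/2001 ≈ 0.130 in

S = 1300/2001 in ≈ 0.650 in; Ia = 260/2001 in ≈ 0.130 in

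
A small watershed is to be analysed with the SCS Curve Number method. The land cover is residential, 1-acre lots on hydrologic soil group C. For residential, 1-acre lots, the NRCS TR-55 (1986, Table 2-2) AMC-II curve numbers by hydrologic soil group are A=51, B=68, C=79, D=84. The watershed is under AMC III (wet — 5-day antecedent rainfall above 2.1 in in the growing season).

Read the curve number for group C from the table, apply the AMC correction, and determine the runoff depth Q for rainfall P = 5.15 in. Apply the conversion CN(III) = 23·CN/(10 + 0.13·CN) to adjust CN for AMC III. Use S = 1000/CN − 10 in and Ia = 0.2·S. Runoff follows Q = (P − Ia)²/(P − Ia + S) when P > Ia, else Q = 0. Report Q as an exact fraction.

NRCS table: residential, 1-acre lots, soil group C → CN(II) = 79
Adjust CN=79 to AMC III: 23·79/(10 + 0.13·79) → 1817 ÷ (2027/100) = 181700/2027 ≈ 89.640
Retention S: 1000/CN − 10 with CN=89.640 → S = 2100/1817 ≈ 1.156 in
Ia = 0.2·(2100/1817) = 420/1817 in ≈ 0.231 in
P − Ia = 5.150 − 0.231 = 178751/36340 ≈ 4.919 in (> 0, runoff occurs)
Runoff Q = (P−Ia)²/(P−Ia+S) = (4.919)²/(4.919+1.156) = 31951920001/8022091340 ≈ 3.983 in

Q = 31951920001/8022091340 in ≈ 3.983 in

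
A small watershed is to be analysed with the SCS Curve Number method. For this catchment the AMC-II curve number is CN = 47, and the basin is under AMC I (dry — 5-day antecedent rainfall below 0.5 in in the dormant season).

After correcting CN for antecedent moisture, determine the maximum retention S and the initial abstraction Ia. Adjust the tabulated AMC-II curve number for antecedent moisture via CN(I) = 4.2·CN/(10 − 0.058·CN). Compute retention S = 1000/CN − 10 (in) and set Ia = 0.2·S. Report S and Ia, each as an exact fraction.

Dry (AMC I): CN(I) = 4.2·47/(10 − 0.058·47) = (987/5)/(3637/500) = 98700/3637 ≈ 27.138
Retention S: 1000/CN − 10 with CN=27.138 → S = 26500/987 ≈ 26.849 in
Ia = 0.2·(26500/987) = 5300/987 in ≈ 5.370 in

S = 26500/987 in ≈ 26.849 in; Ia = 5300/987 in ≈ 5.370 in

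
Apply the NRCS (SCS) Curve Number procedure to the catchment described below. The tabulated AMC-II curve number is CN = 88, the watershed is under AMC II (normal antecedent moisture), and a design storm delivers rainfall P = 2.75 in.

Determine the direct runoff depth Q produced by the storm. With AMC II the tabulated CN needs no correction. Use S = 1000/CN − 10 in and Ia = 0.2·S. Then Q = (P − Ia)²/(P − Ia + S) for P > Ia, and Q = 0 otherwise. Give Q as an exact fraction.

AMC II — tabulated CN = 88 applies directly.
S = 1000/88 − 10 = 15/11 in ≈ 1.364 in
Initial abstraction Ia = S/5 = (15/11)/5 = 3/11 ≈ 0.273 in
P − Ia = 2.750 − 0.273 = 109/44 ≈ 2.477 in (> 0, runoff occurs)
Q = (109/44)²/((109/44) + 15/11) = (11881/1936)/(169/44) = 11881/7436 in ≈ 1.598 in

Q = 11881/7436 in ≈ 1.598 in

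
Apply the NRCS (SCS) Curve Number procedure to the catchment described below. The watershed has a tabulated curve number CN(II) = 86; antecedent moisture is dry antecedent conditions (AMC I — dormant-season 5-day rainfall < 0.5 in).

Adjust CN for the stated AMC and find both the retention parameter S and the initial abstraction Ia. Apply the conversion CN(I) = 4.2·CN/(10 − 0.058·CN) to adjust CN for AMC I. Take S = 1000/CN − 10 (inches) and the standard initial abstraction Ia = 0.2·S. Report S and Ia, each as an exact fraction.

S = 500/129 in ≈ 3.876 in; Ia = 100/129 in ≈ 0.775 in

CN(I) from CN(II)=86: (4.2·86)/(10 − 0.058·86) = 12900/179 ≈ 72.067
Max retention: S = 1000/(12900/179) − 10 = 500/129 in (≈ 3.876 in)
Ia = 0.2·(500/129) = 100/129 in ≈ 0.775 in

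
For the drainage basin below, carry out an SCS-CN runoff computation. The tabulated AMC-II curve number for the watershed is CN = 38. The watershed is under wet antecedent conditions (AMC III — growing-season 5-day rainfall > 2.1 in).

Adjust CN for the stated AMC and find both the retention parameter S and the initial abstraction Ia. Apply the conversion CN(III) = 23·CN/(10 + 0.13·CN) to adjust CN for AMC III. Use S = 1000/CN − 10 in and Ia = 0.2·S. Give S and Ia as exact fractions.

Wet (AMC III): CN(III) = 23·38/(10 + 0.13·38) = 874/(747/50) = 43700/747 ≈ 58.501
Max retention: S = 1000/(43700/747) − 10 = 3100/437 in (≈ 7.094 in)
Ia = 0.2·(3100/437) = 620/437 in ≈ 1.419 in

S = 3100/437 in ≈ 7.094 in; Ia = 620/437 in ≈ 1.419 in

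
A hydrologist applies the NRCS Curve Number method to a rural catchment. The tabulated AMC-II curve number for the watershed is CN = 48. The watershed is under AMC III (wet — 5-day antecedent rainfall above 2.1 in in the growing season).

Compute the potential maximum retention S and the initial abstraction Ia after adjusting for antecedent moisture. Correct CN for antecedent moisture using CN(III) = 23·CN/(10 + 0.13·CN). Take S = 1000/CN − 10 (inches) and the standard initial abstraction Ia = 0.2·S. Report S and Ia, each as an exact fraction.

S = 325/69 in ≈ 4.710 in; Ia = 65/69 in ≈ 0.942 in

CN(III) from CN(II)=48: (23·48)/(10 + 0.13·48) = 13800/203 ≈ 67.980
S = 1000/(13800/203) − 10 = 325/69 in ≈ 4.710 in
Ia = 0.2S: 0.2·4.710 = 0.942 in (exactly 65/69)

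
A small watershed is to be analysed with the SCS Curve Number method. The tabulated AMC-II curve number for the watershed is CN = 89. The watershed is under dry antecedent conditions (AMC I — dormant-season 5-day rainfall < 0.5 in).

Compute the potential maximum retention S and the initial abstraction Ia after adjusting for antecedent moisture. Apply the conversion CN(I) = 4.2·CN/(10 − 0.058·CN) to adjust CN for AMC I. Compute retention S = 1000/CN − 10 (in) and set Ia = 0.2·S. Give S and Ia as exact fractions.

Dry (AMC I): CN(I) = 4.2·89/(10 − 0.058·89) = (1869/5)/(2419/500) = 186900/2419 ≈ 77.263
Max retention: S = 1000/(186900/2419) − 10 = 5500/1869 in (≈ 2.943 in)
Initial abstraction Ia = S/5 = (5500/1869)/5 = 1100/1869 ≈ 0.589 in

S = 5500/1869 in ≈ 2.943 in; Ia = 1100/1869 in ≈ 0.589 in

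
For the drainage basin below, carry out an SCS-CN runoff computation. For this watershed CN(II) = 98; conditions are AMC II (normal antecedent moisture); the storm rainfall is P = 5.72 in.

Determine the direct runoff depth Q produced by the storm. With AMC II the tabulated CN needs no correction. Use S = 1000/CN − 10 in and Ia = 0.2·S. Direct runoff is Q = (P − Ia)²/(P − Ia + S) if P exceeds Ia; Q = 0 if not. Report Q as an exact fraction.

Q = 48399849/8828575 in ≈ 5.482 in

Average conditions: CN = 98 (no AMC adjustment).
S = 1000/98 − 10 = 10/49 in ≈ 0.204 in
Initial abstraction Ia = S/5 = (10/49)/5 = 2/49 ≈ 0.041 in
Since P=5.720 > Ia=0.041: effective rainfall P−Ia = 6957/1225 in
Runoff Q = (P−Ia)²/(P−Ia+S) = (5.679)²/(5.679+0.204) = 48399849/8828575 ≈ 5.482 in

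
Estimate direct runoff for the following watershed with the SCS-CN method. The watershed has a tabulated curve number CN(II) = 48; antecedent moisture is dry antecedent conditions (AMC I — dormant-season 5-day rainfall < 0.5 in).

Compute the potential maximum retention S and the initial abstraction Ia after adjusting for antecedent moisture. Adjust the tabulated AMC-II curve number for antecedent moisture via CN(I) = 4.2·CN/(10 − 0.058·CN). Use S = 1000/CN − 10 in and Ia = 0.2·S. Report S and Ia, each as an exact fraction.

Adjust CN=48 to AMC I: 4.2·48/(10 − 0.058·48) → (1008/5) ÷ (902/125) = 12600/451 ≈ 27.938
Max retention: S = 1000/(12600/451) − 10 = 1625/63 in (≈ 25.794 in)
Ia = 0.2·(1625/63) = 325/63 in ≈ 5.159 in

S = 1625/63 in ≈ 25.794 in; Ia = 325/63 in ≈ 5.159 in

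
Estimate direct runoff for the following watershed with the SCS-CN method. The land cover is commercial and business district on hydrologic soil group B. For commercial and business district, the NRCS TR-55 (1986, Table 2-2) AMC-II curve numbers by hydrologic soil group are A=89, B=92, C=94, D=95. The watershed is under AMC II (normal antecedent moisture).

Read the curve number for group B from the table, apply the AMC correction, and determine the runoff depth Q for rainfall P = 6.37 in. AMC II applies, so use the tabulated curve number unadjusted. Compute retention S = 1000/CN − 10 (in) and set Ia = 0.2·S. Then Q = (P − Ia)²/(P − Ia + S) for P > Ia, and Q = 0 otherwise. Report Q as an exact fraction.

NRCS table: commercial and business district, soil group B → CN(II) = 92
AMC II — tabulated CN = 92 applies directly.
S = 1000/92 − 10 = 20/23 in ≈ 0.870 in
Ia = 0.2S: 0.2·0.870 = 0.174 in (exactly 4/23)
Since P=6.370 > Ia=0.174: effective rainfall P−Ia = 14251/2300 in
Q = (14251/2300)²/((14251/2300) + 20/23) = (203091001/5290000)/(16251/2300) = 203091001/37377300 in ≈ 5.434 in

Q = 203091001/37377300 in ≈ 5.434 in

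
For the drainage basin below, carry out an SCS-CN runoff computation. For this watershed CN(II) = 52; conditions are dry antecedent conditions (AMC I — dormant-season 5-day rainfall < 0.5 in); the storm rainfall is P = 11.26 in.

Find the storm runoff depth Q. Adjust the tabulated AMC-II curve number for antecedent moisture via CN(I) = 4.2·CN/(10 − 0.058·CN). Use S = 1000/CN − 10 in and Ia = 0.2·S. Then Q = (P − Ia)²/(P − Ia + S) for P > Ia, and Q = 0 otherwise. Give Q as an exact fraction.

Q = 975500289/597110150 in ≈ 1.634 in

Dry (AMC I): CN(I) = 4.2·52/(10 − 0.058·52) = (1092/5)/(873/125) = 9100/291 ≈ 31.271
S = 1000/(9100/291) − 10 = 2000/91 in ≈ 21.978 in
Ia = 0.2S: 0.2·21.978 = 4.396 in (exactly 400/91)
P − Ia = 11.260 − 4.396 = 31233/4550 ≈ 6.864 in (> 0, runoff occurs)
Q = (31233/4550)²/((31233/4550) + 2000/91) = (975500289/20702500)/(131233/4550) = 975500289/597110150 in ≈ 1.634 in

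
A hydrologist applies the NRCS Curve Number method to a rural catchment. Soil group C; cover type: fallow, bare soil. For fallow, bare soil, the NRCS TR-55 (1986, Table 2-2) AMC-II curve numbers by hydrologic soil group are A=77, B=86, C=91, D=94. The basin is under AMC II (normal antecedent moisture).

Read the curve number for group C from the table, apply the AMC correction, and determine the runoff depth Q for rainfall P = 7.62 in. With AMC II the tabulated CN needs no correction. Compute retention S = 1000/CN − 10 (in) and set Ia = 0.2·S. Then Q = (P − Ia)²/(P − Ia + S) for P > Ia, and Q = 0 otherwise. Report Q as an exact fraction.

NRCS table: fallow, bare soil, soil group C → CN(II) = 91
Average conditions: CN = 91 (no AMC adjustment).
Retention S: 1000/CN − 10 with CN=91.000 → S = 90/91 ≈ 0.989 in
Ia = 0.2S: 0.2·0.989 = 0.198 in (exactly 18/91)
Excess rainfall: 7.620 − 0.198 = 7.422 in; P > Ia so Q > 0
Q: (33771/4550)² ÷ (38271/4550) = 380160147/58044350 in (≈ 6.549 in)

Q = 380160147/58044350 in ≈ 6.549 in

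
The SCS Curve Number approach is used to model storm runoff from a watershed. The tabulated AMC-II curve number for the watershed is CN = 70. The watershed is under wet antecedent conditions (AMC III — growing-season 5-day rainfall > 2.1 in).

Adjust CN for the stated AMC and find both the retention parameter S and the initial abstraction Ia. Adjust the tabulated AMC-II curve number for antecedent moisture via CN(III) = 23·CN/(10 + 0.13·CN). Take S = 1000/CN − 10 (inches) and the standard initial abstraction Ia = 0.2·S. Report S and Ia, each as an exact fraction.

S = 300/161 in ≈ 1.863 in; Ia = 60/161 in ≈ 0.373 in

Wet (AMC III): CN(III) = 23·70/(10 + 0.13·70) = 1610/(191/10) = 16100/191 ≈ 84.293
Max retention: S = 1000/(16100/191) − 10 = 300/161 in (≈ 1.863 in)
Initial abstraction Ia = S/5 = (300/161)/5 = 60/161 ≈ 0.373 in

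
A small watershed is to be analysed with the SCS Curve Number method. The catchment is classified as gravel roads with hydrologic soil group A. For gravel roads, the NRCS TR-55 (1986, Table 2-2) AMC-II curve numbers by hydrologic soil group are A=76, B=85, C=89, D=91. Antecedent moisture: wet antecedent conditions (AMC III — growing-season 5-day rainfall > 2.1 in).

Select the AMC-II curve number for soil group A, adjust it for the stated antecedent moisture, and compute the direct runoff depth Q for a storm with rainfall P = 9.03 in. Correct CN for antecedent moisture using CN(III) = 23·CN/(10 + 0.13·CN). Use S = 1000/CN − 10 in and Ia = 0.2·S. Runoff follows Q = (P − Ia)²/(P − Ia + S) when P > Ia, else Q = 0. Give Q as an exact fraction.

Q = 16265686369/2149122300 in ≈ 7.569 in

NRCS table: gravel roads, soil group A → CN(II) = 76
Wet (AMC III): CN(III) = 23·76/(10 + 0.13·76) = 1748/(497/25) = 43700/497 ≈ 87.928
Max retention: S = 1000/(43700/497) − 10 = 600/437 in (≈ 1.373 in)
Ia = 0.2·(600/437) = 120/437 in ≈ 0.275 in
Excess rainfall: 9.030 − 0.275 = 8.755 in; P > Ia so Q > 0
Q: (382611/43700)² ÷ (442611/43700) = 16265686369/2149122300 in (≈ 7.569 in)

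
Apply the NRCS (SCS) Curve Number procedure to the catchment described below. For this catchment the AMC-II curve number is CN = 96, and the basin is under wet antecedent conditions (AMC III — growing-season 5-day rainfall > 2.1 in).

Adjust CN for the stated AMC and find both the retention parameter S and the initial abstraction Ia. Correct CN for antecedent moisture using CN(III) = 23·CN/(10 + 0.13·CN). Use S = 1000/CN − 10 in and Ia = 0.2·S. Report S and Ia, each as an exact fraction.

Wet (AMC III): CN(III) = 23·96/(10 + 0.13·96) = 2208/(562/25) = 27600/281 ≈ 98.221
S = 1000/(27600/281) − 10 = 25/138 in ≈ 0.181 in
Initial abstraction Ia = S/5 = (25/138)/5 = 5/138 ≈ 0.036 in

S = 25/138 in ≈ 0.181 in; Ia = 5/138 in ≈ 0.036 in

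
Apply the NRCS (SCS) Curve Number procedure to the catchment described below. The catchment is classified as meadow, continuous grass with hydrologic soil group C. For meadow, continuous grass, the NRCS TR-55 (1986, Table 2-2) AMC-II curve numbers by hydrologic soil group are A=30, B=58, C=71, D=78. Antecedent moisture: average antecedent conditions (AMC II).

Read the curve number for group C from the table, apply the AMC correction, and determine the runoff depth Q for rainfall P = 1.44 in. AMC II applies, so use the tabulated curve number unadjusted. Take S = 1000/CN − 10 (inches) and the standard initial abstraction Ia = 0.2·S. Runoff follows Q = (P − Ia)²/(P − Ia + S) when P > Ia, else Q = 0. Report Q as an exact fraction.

NRCS table: meadow, continuous grass, soil group C → CN(II) = 71
CN(II) = 71; AMC II needs no correction.
Max retention: S = 1000/71 − 10 = 290/71 in (≈ 4.085 in)
Ia = 0.2S: 0.2·4.085 = 0.817 in (exactly 58/71)
P − Ia = 1.440 − 0.817 = 1106/1775 ≈ 0.623 in (> 0, runoff occurs)
Q: (1106/1775)² ÷ (8356/1775) = 305809/3707975 in (≈ 0.082 in)

Q = 305809/3707975 in ≈ 0.082 in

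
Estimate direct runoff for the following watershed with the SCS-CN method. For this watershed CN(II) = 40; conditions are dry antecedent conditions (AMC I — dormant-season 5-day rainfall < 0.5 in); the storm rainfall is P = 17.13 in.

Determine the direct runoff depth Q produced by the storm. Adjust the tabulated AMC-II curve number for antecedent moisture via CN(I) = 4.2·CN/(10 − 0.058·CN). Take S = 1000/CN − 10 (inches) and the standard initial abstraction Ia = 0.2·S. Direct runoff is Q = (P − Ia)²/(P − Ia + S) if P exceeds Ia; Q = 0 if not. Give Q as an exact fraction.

Q = 48874081/22393700 in ≈ 2.182 in

Dry (AMC I): CN(I) = 4.2·40/(10 − 0.058·40) = 168/(192/25) = 175/8 ≈ 21.875
Retention S: 1000/CN − 10 with CN=21.875 → S = 250/7 ≈ 35.714 in
Initial abstraction Ia = S/5 = (250/7)/5 = 50/7 ≈ 7.143 in
Excess rainfall: 17.130 − 7.143 = 9.987 in; P > Ia so Q > 0
Runoff Q = (P−Ia)²/(P−Ia+S) = (9.987)²/(9.987+35.714) = 48874081/22393700 ≈ 2.182 in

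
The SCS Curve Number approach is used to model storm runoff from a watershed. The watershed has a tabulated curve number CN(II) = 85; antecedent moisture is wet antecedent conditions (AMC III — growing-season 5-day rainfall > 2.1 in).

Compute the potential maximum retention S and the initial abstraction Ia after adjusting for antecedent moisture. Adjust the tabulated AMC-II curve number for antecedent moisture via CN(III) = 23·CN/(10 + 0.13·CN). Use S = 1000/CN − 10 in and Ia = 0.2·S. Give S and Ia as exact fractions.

S = 300/391 in ≈ 0.767 in; Ia = 60/391 in ≈ 0.153 in

CN(III) from CN(II)=85: (23·85)/(10 + 0.13·85) = 39100/421 ≈ 92.874
Max retention: S = 1000/(39100/421) − 10 = 300/391 in (≈ 0.767 in)
Initial abstraction Ia = S/5 = (300/391)/5 = 60/391 ≈ 0.153 in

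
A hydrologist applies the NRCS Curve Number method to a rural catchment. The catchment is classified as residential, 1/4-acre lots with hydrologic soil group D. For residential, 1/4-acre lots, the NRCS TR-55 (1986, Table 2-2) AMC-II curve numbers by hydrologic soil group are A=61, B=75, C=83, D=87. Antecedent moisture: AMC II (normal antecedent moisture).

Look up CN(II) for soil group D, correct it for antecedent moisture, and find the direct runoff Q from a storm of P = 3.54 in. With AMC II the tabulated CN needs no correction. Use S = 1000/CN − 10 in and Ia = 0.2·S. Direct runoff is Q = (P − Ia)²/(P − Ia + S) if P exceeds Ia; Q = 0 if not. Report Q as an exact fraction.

NRCS table: residential, 1/4-acre lots, soil group D → CN(II) = 87
Average conditions: CN = 87 (no AMC adjustment).
Retention S: 1000/CN − 10 with CN=87.000 → S = 130/87 ≈ 1.494 in
Initial abstraction Ia = S/5 = (130/87)/5 = 26/87 ≈ 0.299 in
Excess rainfall: 3.540 − 0.299 = 3.241 in; P > Ia so Q > 0
Runoff Q = (P−Ia)²/(P−Ia+S) = (3.241)²/(3.241+1.494) = 198781801/89605650 ≈ 2.218 in

Q = 198781801/89605650 in ≈ 2.218 in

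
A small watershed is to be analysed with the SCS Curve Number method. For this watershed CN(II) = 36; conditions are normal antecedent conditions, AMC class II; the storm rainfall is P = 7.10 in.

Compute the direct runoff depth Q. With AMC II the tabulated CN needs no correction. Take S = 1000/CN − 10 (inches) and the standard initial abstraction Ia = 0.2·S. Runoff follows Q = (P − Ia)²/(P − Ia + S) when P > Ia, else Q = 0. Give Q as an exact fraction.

AMC II — tabulated CN = 36 applies directly.
Max retention: S = 1000/36 − 10 = 160/9 in (≈ 17.778 in)
Ia = 0.2S: 0.2·17.778 = 3.556 in (exactly 32/9)
Excess rainfall: 7.100 − 3.556 = 3.544 in; P > Ia so Q > 0
Q = (319/90)²/((319/90) + 160/9) = (101761/8100)/(1919/90) = 101761/172710 in ≈ 0.589 in

Q = 101761/172710 in ≈ 0.589 in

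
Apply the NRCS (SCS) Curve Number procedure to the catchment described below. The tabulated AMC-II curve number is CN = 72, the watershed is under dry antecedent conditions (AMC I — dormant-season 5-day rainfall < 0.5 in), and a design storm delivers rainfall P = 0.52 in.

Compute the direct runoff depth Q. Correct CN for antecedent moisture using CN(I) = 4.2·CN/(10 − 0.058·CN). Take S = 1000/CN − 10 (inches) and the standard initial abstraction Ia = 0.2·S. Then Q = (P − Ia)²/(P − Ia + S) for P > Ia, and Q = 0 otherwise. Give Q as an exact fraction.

Q = 0 in ≈ 0.000 in

Dry (AMC I): CN(I) = 4.2·72/(10 − 0.058·72) = (1512/5)/(728/125) = 675/13 ≈ 51.923
S = 1000/(675/13) − 10 = 250/27 in ≈ 9.259 in
Ia = 0.2S: 0.2·9.259 = 1.852 in (exactly 50/27)
P = 0.520 ≤ Ia = 1.852 in: entire storm abstracted, Q = 0.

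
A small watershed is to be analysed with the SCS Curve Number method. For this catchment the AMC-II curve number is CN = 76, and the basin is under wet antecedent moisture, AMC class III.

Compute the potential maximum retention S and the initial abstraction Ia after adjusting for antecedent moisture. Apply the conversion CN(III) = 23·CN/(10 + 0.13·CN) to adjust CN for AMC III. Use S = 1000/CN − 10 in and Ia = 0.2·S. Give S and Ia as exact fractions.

S = 600/437 in ≈ 1.373 in; Ia = 120/437 in ≈ 0.275 in

Wet (AMC III): CN(III) = 23·76/(10 + 0.13·76) = 1748/(497/25) = 43700/497 ≈ 87.928
Max retention: S = 1000/(43700/497) − 10 = 600/437 in (≈ 1.373 in)
Initial abstraction Ia = S/5 = (600/437)/5 = 120/437 ≈ 0.275 in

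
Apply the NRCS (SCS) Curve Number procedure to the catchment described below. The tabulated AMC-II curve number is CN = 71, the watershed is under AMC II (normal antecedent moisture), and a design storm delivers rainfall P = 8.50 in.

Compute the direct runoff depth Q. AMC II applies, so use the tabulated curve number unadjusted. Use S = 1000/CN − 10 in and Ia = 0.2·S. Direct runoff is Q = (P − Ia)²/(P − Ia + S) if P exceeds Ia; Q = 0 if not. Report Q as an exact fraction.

CN(II) = 71; AMC II needs no correction.
Max retention: S = 1000/71 − 10 = 290/71 in (≈ 4.085 in)
Ia = 0.2·(290/71) = 58/71 in ≈ 0.817 in
Since P=8.500 > Ia=0.817: effective rainfall P−Ia = 1091/142 in
Q = (1091/142)²/((1091/142) + 290/71) = (1190281/20164)/(1671/142) = 1190281/237282 in ≈ 5.016 in

Q = 1190281/237282 in ≈ 5.016 in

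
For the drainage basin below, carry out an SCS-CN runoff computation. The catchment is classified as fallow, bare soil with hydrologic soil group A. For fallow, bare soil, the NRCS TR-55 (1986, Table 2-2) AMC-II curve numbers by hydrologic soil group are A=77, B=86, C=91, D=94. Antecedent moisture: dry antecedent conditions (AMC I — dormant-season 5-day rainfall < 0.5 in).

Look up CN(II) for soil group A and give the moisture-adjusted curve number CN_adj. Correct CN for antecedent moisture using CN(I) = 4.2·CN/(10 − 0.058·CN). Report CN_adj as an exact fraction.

CN_adj = 161700/2767 ≈ 58.439

NRCS table: fallow, bare soil, soil group A → CN(II) = 77
CN(I) from CN(II)=77: (4.2·77)/(10 − 0.058·77) = 161700/2767 ≈ 58.439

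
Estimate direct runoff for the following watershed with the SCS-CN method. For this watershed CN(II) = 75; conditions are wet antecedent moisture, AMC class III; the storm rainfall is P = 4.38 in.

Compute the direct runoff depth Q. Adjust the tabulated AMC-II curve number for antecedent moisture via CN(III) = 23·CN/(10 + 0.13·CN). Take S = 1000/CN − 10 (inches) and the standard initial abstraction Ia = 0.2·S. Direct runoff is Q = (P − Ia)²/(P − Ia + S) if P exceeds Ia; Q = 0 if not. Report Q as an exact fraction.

Wet (AMC III): CN(III) = 23·75/(10 + 0.13·75) = 1725/(79/4) = 6900/79 ≈ 87.342
Max retention: S = 1000/(6900/79) − 10 = 100/69 in (≈ 1.449 in)
Ia = 0.2S: 0.2·1.449 = 0.290 in (exactly 20/69)
P − Ia = 4.380 − 0.290 = 14111/3450 ≈ 4.090 in (> 0, runoff occurs)
Q = (14111/3450)²/((14111/3450) + 100/69) = (199120321/11902500)/(19111/3450) = 199120321/65932950 in ≈ 3.020 in

Q = 199120321/65932950 in ≈ 3.020 in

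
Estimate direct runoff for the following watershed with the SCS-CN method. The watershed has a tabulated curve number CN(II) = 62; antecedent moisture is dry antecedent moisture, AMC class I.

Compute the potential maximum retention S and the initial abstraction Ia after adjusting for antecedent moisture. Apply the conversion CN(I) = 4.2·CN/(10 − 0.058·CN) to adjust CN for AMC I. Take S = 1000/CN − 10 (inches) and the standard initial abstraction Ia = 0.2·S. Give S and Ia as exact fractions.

S = 9500/651 in ≈ 14.593 in; Ia = 1900/651 in ≈ 2.919 in

Adjust CN=62 to AMC I: 4.2·62/(10 − 0.058·62) → (1302/5) ÷ (1601/250) = 65100/1601 ≈ 40.662
Max retention: S = 1000/(65100/1601) − 10 = 9500/651 in (≈ 14.593 in)
Ia = 0.2S: 0.2·14.593 = 2.919 in (exactly 1900/651)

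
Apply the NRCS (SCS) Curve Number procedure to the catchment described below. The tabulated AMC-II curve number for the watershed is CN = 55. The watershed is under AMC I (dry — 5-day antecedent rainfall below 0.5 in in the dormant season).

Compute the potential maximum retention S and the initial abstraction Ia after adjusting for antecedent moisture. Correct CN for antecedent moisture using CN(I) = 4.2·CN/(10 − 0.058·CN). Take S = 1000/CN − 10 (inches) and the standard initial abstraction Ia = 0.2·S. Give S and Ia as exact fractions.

Dry (AMC I): CN(I) = 4.2·55/(10 − 0.058·55) = 231/(681/100) = 7700/227 ≈ 33.921
S = 1000/(7700/227) − 10 = 1500/77 in ≈ 19.481 in
Initial abstraction Ia = S/5 = (1500/77)/5 = 300/77 ≈ 3.896 in

S = 1500/77 in ≈ 19.481 in; Ia = 300/77 in ≈ 3.896 in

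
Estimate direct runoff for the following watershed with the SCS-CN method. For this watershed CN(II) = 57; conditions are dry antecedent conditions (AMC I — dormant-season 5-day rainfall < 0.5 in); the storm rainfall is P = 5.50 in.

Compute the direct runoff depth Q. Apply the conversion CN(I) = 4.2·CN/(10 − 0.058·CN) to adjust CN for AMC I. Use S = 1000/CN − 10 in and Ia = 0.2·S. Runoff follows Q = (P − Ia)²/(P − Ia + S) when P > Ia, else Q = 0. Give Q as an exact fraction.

CN(I) from CN(II)=57: (4.2·57)/(10 − 0.058·57) = 119700/3347 ≈ 35.763
S = 1000/(119700/3347) − 10 = 21500/1197 in ≈ 17.962 in
Ia = 0.2S: 0.2·17.962 = 3.592 in (exactly 4300/1197)
Since P=5.500 > Ia=3.592: effective rainfall P−Ia = 4567/2394 in
Runoff Q = (P−Ia)²/(P−Ia+S) = (1.908)²/(1.908+17.962) = 20857489/113875398 ≈ 0.183 in

Q = 20857489/113875398 in ≈ 0.183 in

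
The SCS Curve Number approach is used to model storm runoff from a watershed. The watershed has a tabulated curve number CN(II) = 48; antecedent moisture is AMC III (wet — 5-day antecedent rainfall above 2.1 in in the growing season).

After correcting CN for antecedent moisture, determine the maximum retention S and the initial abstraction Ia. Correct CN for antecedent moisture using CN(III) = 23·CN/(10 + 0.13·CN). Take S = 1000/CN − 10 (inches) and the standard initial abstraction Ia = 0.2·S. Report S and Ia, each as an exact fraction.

CN(III) from CN(II)=48: (23·48)/(10 + 0.13·48) = 13800/203 ≈ 67.980
S = 1000/(13800/203) − 10 = 325/69 in ≈ 4.710 in
Ia = 0.2·(325/69) = 65/69 in ≈ 0.942 in

S = 325/69 in ≈ 4.710 in; Ia = 65/69 in ≈ 0.942 in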